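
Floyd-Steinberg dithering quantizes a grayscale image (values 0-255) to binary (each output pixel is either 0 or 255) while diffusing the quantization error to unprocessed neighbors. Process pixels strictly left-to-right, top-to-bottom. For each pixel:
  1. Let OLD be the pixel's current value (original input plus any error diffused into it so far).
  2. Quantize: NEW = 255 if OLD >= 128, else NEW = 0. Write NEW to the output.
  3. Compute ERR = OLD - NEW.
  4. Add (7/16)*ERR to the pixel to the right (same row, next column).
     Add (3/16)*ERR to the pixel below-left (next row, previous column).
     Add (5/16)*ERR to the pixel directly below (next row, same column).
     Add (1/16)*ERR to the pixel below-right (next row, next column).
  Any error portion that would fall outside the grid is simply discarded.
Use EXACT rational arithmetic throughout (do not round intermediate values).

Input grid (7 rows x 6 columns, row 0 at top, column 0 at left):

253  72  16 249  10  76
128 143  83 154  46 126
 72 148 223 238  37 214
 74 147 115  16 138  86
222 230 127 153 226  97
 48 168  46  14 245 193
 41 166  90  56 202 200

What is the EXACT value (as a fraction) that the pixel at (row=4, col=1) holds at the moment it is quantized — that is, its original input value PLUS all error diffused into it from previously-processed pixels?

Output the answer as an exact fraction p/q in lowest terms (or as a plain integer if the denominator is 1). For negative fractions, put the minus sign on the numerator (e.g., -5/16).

Answer: 3447030294301/17179869184

Derivation:
(0,0): OLD=253 → NEW=255, ERR=-2
(0,1): OLD=569/8 → NEW=0, ERR=569/8
(0,2): OLD=6031/128 → NEW=0, ERR=6031/128
(0,3): OLD=552169/2048 → NEW=255, ERR=29929/2048
(0,4): OLD=537183/32768 → NEW=0, ERR=537183/32768
(0,5): OLD=43606169/524288 → NEW=0, ERR=43606169/524288
(1,0): OLD=18011/128 → NEW=255, ERR=-14629/128
(1,1): OLD=126909/1024 → NEW=0, ERR=126909/1024
(1,2): OLD=5214401/32768 → NEW=255, ERR=-3141439/32768
(1,3): OLD=16075021/131072 → NEW=0, ERR=16075021/131072
(1,4): OLD=1017431527/8388608 → NEW=0, ERR=1017431527/8388608
(1,5): OLD=27659466785/134217728 → NEW=255, ERR=-6566053855/134217728
(2,0): OLD=975215/16384 → NEW=0, ERR=975215/16384
(2,1): OLD=98383733/524288 → NEW=255, ERR=-35309707/524288
(2,2): OLD=1630054175/8388608 → NEW=255, ERR=-509040865/8388608
(2,3): OLD=17886313063/67108864 → NEW=255, ERR=773552743/67108864
(2,4): OLD=168443815477/2147483648 → NEW=0, ERR=168443815477/2147483648
(2,5): OLD=8267268881603/34359738368 → NEW=255, ERR=-494464402237/34359738368
(3,0): OLD=670862271/8388608 → NEW=0, ERR=670862271/8388608
(3,1): OLD=10286726419/67108864 → NEW=255, ERR=-6826033901/67108864
(3,2): OLD=26568726793/536870912 → NEW=0, ERR=26568726793/536870912
(3,3): OLD=1792465587963/34359738368 → NEW=0, ERR=1792465587963/34359738368
(3,4): OLD=50400866234075/274877906944 → NEW=255, ERR=-19693000036645/274877906944
(3,5): OLD=242163231990005/4398046511104 → NEW=0, ERR=242163231990005/4398046511104
(4,0): OLD=244727074065/1073741824 → NEW=255, ERR=-29077091055/1073741824
(4,1): OLD=3447030294301/17179869184 → NEW=255, ERR=-933836347619/17179869184
Target (4,1): original=230, with diffused error = 3447030294301/17179869184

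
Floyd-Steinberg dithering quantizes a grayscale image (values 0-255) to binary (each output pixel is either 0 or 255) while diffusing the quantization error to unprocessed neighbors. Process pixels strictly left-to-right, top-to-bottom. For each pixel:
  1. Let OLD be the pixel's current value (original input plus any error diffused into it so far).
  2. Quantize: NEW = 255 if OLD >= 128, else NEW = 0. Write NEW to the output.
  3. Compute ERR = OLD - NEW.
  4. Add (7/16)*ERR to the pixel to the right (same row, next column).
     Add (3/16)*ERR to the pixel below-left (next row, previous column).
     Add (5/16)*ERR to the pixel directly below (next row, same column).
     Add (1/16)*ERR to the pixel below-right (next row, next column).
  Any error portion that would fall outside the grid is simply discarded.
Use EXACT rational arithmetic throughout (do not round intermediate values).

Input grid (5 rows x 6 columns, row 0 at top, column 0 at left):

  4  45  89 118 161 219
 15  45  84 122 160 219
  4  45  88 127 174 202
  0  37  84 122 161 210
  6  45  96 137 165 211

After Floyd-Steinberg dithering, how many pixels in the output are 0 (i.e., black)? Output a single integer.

Answer: 17

Derivation:
(0,0): OLD=4 → NEW=0, ERR=4
(0,1): OLD=187/4 → NEW=0, ERR=187/4
(0,2): OLD=7005/64 → NEW=0, ERR=7005/64
(0,3): OLD=169867/1024 → NEW=255, ERR=-91253/1024
(0,4): OLD=1999053/16384 → NEW=0, ERR=1999053/16384
(0,5): OLD=71402907/262144 → NEW=255, ERR=4556187/262144
(1,0): OLD=1601/64 → NEW=0, ERR=1601/64
(1,1): OLD=46759/512 → NEW=0, ERR=46759/512
(1,2): OLD=2365395/16384 → NEW=255, ERR=-1812525/16384
(1,3): OLD=4946023/65536 → NEW=0, ERR=4946023/65536
(1,4): OLD=959809317/4194304 → NEW=255, ERR=-109738203/4194304
(1,5): OLD=14804926323/67108864 → NEW=255, ERR=-2307833997/67108864
(2,0): OLD=237085/8192 → NEW=0, ERR=237085/8192
(2,1): OLD=17569391/262144 → NEW=0, ERR=17569391/262144
(2,2): OLD=430375373/4194304 → NEW=0, ERR=430375373/4194304
(2,3): OLD=6162479845/33554432 → NEW=255, ERR=-2393900315/33554432
(2,4): OLD=142678642287/1073741824 → NEW=255, ERR=-131125522833/1073741824
(2,5): OLD=2339735215609/17179869184 → NEW=255, ERR=-2041131426311/17179869184
(3,0): OLD=90641773/4194304 → NEW=0, ERR=90641773/4194304
(3,1): OLD=2967792649/33554432 → NEW=0, ERR=2967792649/33554432
(3,2): OLD=39076950587/268435456 → NEW=255, ERR=-29374090693/268435456
(3,3): OLD=607244977633/17179869184 → NEW=0, ERR=607244977633/17179869184
(3,4): OLD=15333472397281/137438953472 → NEW=0, ERR=15333472397281/137438953472
(3,5): OLD=470699866471823/2199023255552 → NEW=255, ERR=-90051063693937/2199023255552
(4,0): OLD=15750274339/536870912 → NEW=0, ERR=15750274339/536870912
(4,1): OLD=569579991719/8589934592 → NEW=0, ERR=569579991719/8589934592
(4,2): OLD=28303934698117/274877906944 → NEW=0, ERR=28303934698117/274877906944
(4,3): OLD=911161278632761/4398046511104 → NEW=255, ERR=-210340581698759/4398046511104
(4,4): OLD=12206962633098633/70368744177664 → NEW=255, ERR=-5737067132205687/70368744177664
(4,5): OLD=190847978094731807/1125899906842624 → NEW=255, ERR=-96256498150137313/1125899906842624
Output grid:
  Row 0: ...#.#  (4 black, running=4)
  Row 1: ..#.##  (3 black, running=7)
  Row 2: ...###  (3 black, running=10)
  Row 3: ..#..#  (4 black, running=14)
  Row 4: ...###  (3 black, running=17)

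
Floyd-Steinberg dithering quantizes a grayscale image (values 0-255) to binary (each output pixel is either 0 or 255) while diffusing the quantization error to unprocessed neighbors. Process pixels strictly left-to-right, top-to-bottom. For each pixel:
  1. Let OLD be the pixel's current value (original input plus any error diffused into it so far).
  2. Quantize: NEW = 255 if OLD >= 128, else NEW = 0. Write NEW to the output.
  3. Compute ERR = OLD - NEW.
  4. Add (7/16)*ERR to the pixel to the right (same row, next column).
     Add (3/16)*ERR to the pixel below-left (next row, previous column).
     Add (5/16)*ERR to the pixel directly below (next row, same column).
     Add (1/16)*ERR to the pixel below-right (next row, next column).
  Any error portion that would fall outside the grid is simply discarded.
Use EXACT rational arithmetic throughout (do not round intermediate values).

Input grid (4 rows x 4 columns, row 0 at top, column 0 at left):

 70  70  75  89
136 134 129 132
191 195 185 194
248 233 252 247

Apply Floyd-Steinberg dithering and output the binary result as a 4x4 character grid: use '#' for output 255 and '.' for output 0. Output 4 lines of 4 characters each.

Answer: ...#
##.#
###.
####

Derivation:
(0,0): OLD=70 → NEW=0, ERR=70
(0,1): OLD=805/8 → NEW=0, ERR=805/8
(0,2): OLD=15235/128 → NEW=0, ERR=15235/128
(0,3): OLD=288917/2048 → NEW=255, ERR=-233323/2048
(1,0): OLD=22623/128 → NEW=255, ERR=-10017/128
(1,1): OLD=161689/1024 → NEW=255, ERR=-99431/1024
(1,2): OLD=3559949/32768 → NEW=0, ERR=3559949/32768
(1,3): OLD=79359979/524288 → NEW=255, ERR=-54333461/524288
(2,0): OLD=2430371/16384 → NEW=255, ERR=-1747549/16384
(2,1): OLD=69977009/524288 → NEW=255, ERR=-63716431/524288
(2,2): OLD=147095541/1048576 → NEW=255, ERR=-120291339/1048576
(2,3): OLD=1983324289/16777216 → NEW=0, ERR=1983324289/16777216
(3,0): OLD=1609617651/8388608 → NEW=255, ERR=-529477389/8388608
(3,1): OLD=18687337197/134217728 → NEW=255, ERR=-15538183443/134217728
(3,2): OLD=386700514835/2147483648 → NEW=255, ERR=-160907815405/2147483648
(3,3): OLD=8383471551749/34359738368 → NEW=255, ERR=-378261732091/34359738368
Row 0: ...#
Row 1: ##.#
Row 2: ###.
Row 3: ####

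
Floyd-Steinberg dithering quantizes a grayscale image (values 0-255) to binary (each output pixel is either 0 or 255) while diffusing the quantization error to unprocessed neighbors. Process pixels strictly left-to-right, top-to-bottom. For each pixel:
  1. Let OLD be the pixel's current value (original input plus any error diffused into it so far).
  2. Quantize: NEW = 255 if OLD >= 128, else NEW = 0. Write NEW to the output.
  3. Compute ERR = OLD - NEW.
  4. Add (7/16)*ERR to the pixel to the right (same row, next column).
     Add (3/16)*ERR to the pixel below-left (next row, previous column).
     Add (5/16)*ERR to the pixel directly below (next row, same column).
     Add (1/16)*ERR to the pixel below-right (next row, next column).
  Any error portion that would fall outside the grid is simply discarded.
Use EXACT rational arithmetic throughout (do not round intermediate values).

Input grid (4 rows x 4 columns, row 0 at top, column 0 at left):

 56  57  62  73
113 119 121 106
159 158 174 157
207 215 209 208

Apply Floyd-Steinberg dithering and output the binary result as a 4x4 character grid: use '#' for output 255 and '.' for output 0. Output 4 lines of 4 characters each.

Answer: ....
#.##
##.#
####

Derivation:
(0,0): OLD=56 → NEW=0, ERR=56
(0,1): OLD=163/2 → NEW=0, ERR=163/2
(0,2): OLD=3125/32 → NEW=0, ERR=3125/32
(0,3): OLD=59251/512 → NEW=0, ERR=59251/512
(1,0): OLD=4665/32 → NEW=255, ERR=-3495/32
(1,1): OLD=30335/256 → NEW=0, ERR=30335/256
(1,2): OLD=1885403/8192 → NEW=255, ERR=-203557/8192
(1,3): OLD=18008813/131072 → NEW=255, ERR=-15414547/131072
(2,0): OLD=602469/4096 → NEW=255, ERR=-442011/4096
(2,1): OLD=17869431/131072 → NEW=255, ERR=-15553929/131072
(2,2): OLD=26128783/262144 → NEW=0, ERR=26128783/262144
(2,3): OLD=680747915/4194304 → NEW=255, ERR=-388799605/4194304
(3,0): OLD=316726917/2097152 → NEW=255, ERR=-218046843/2097152
(3,1): OLD=4844341819/33554432 → NEW=255, ERR=-3712038341/33554432
(3,2): OLD=89631176997/536870912 → NEW=255, ERR=-47270905563/536870912
(3,3): OLD=1260490056579/8589934592 → NEW=255, ERR=-929943264381/8589934592
Row 0: ....
Row 1: #.##
Row 2: ##.#
Row 3: ####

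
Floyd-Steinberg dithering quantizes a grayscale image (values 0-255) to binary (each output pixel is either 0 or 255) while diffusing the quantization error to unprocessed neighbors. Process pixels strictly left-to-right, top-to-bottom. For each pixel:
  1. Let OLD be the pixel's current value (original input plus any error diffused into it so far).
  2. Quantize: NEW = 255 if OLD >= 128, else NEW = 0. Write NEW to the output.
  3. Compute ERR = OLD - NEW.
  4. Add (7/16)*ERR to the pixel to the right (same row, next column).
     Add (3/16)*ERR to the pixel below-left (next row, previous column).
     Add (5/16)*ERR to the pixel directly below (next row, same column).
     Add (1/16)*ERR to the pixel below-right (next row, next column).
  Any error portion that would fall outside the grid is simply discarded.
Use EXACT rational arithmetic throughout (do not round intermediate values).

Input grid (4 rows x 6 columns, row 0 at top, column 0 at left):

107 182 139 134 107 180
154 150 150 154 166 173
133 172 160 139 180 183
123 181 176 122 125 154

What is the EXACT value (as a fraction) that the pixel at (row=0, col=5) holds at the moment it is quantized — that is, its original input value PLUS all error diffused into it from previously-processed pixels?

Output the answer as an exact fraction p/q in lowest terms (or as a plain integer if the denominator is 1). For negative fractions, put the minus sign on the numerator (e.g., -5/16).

Answer: 224744253/1048576

Derivation:
(0,0): OLD=107 → NEW=0, ERR=107
(0,1): OLD=3661/16 → NEW=255, ERR=-419/16
(0,2): OLD=32651/256 → NEW=0, ERR=32651/256
(0,3): OLD=777421/4096 → NEW=255, ERR=-267059/4096
(0,4): OLD=5142939/65536 → NEW=0, ERR=5142939/65536
(0,5): OLD=224744253/1048576 → NEW=255, ERR=-42642627/1048576
Target (0,5): original=180, with diffused error = 224744253/1048576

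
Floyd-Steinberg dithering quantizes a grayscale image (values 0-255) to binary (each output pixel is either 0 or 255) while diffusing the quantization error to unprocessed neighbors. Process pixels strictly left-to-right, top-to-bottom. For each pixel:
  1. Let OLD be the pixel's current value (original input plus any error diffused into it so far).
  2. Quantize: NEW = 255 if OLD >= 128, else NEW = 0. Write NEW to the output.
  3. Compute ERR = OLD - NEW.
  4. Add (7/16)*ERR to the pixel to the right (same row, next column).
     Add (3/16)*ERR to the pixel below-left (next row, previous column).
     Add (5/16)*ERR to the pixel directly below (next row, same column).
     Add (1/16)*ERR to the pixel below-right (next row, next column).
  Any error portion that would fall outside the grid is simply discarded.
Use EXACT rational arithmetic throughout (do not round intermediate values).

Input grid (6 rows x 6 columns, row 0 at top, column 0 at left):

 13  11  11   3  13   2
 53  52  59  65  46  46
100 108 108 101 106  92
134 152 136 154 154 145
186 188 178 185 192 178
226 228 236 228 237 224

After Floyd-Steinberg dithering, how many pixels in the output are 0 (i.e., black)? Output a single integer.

Answer: 18

Derivation:
(0,0): OLD=13 → NEW=0, ERR=13
(0,1): OLD=267/16 → NEW=0, ERR=267/16
(0,2): OLD=4685/256 → NEW=0, ERR=4685/256
(0,3): OLD=45083/4096 → NEW=0, ERR=45083/4096
(0,4): OLD=1167549/65536 → NEW=0, ERR=1167549/65536
(0,5): OLD=10269995/1048576 → NEW=0, ERR=10269995/1048576
(1,0): OLD=15409/256 → NEW=0, ERR=15409/256
(1,1): OLD=179799/2048 → NEW=0, ERR=179799/2048
(1,2): OLD=6962211/65536 → NEW=0, ERR=6962211/65536
(1,3): OLD=31300391/262144 → NEW=0, ERR=31300391/262144
(1,4): OLD=1783918037/16777216 → NEW=0, ERR=1783918037/16777216
(1,5): OLD=25955949379/268435456 → NEW=0, ERR=25955949379/268435456
(2,0): OLD=4432557/32768 → NEW=255, ERR=-3923283/32768
(2,1): OLD=111919423/1048576 → NEW=0, ERR=111919423/1048576
(2,2): OLD=3620013949/16777216 → NEW=255, ERR=-658176131/16777216
(2,3): OLD=19827476693/134217728 → NEW=255, ERR=-14398043947/134217728
(2,4): OLD=506326809599/4294967296 → NEW=0, ERR=506326809599/4294967296
(2,5): OLD=12399638494697/68719476736 → NEW=255, ERR=-5123828072983/68719476736
(3,0): OLD=1956179933/16777216 → NEW=0, ERR=1956179933/16777216
(3,1): OLD=29732876697/134217728 → NEW=255, ERR=-4492643943/134217728
(3,2): OLD=102706888795/1073741824 → NEW=0, ERR=102706888795/1073741824
(3,3): OLD=12505392611345/68719476736 → NEW=255, ERR=-5018073956335/68719476736
(3,4): OLD=75980567515633/549755813888 → NEW=255, ERR=-64207165025807/549755813888
(3,5): OLD=685840041748863/8796093022208 → NEW=0, ERR=685840041748863/8796093022208
(4,0): OLD=464201224019/2147483648 → NEW=255, ERR=-83407106221/2147483648
(4,1): OLD=6383001918391/34359738368 → NEW=255, ERR=-2378731365449/34359738368
(4,2): OLD=177922579474421/1099511627776 → NEW=255, ERR=-102452885608459/1099511627776
(4,3): OLD=1855867166422185/17592186044416 → NEW=0, ERR=1855867166422185/17592186044416
(4,4): OLD=59591532606943545/281474976710656 → NEW=255, ERR=-12184586454273735/281474976710656
(4,5): OLD=793208966678637039/4503599627370496 → NEW=255, ERR=-355208938300839441/4503599627370496
(5,0): OLD=110436051344661/549755813888 → NEW=255, ERR=-29751681196779/549755813888
(5,1): OLD=2863834767689573/17592186044416 → NEW=255, ERR=-1622172673636507/17592186044416
(5,2): OLD=25613172989869607/140737488355328 → NEW=255, ERR=-10274886540739033/140737488355328
(5,3): OLD=968659978705314717/4503599627370496 → NEW=255, ERR=-179757926274161763/4503599627370496
(5,4): OLD=1781756570803681341/9007199254740992 → NEW=255, ERR=-515079239155271619/9007199254740992
(5,5): OLD=24734251305359660065/144115188075855872 → NEW=255, ERR=-12015121653983587295/144115188075855872
Output grid:
  Row 0: ......  (6 black, running=6)
  Row 1: ......  (6 black, running=12)
  Row 2: #.##.#  (2 black, running=14)
  Row 3: .#.##.  (3 black, running=17)
  Row 4: ###.##  (1 black, running=18)
  Row 5: ######  (0 black, running=18)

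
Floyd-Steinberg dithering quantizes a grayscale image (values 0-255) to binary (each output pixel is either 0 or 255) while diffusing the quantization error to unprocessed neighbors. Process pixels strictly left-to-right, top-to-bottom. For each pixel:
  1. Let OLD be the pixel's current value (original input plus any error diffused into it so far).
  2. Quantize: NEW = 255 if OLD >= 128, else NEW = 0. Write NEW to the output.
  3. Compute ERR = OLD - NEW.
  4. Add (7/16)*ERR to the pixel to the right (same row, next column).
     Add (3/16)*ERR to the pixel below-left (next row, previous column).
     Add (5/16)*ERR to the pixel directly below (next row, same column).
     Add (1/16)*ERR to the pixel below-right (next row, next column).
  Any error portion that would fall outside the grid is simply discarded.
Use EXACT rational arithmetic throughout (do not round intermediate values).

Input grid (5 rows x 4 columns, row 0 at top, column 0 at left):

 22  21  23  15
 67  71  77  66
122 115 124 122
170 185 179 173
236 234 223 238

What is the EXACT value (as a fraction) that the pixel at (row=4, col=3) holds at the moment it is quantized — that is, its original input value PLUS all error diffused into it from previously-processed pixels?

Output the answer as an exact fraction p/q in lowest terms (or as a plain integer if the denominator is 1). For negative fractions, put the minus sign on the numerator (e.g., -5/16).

Answer: 2011785306596835/8796093022208

Derivation:
(0,0): OLD=22 → NEW=0, ERR=22
(0,1): OLD=245/8 → NEW=0, ERR=245/8
(0,2): OLD=4659/128 → NEW=0, ERR=4659/128
(0,3): OLD=63333/2048 → NEW=0, ERR=63333/2048
(1,0): OLD=10191/128 → NEW=0, ERR=10191/128
(1,1): OLD=126569/1024 → NEW=0, ERR=126569/1024
(1,2): OLD=4920541/32768 → NEW=255, ERR=-3435299/32768
(1,3): OLD=16815259/524288 → NEW=0, ERR=16815259/524288
(2,0): OLD=2786195/16384 → NEW=255, ERR=-1391725/16384
(2,1): OLD=53363009/524288 → NEW=0, ERR=53363009/524288
(2,2): OLD=156769205/1048576 → NEW=255, ERR=-110617675/1048576
(2,3): OLD=1330719649/16777216 → NEW=0, ERR=1330719649/16777216
(3,0): OLD=1363476387/8388608 → NEW=255, ERR=-775618653/8388608
(3,1): OLD=20302602429/134217728 → NEW=255, ERR=-13922918211/134217728
(3,2): OLD=261742035395/2147483648 → NEW=0, ERR=261742035395/2147483648
(3,3): OLD=8401544562389/34359738368 → NEW=255, ERR=-360188721451/34359738368
(4,0): OLD=402987894055/2147483648 → NEW=255, ERR=-144620436185/2147483648
(4,1): OLD=3250334999477/17179869184 → NEW=255, ERR=-1130531642443/17179869184
(4,2): OLD=123062633108053/549755813888 → NEW=255, ERR=-17125099433387/549755813888
(4,3): OLD=2011785306596835/8796093022208 → NEW=255, ERR=-231218414066205/8796093022208
Target (4,3): original=238, with diffused error = 2011785306596835/8796093022208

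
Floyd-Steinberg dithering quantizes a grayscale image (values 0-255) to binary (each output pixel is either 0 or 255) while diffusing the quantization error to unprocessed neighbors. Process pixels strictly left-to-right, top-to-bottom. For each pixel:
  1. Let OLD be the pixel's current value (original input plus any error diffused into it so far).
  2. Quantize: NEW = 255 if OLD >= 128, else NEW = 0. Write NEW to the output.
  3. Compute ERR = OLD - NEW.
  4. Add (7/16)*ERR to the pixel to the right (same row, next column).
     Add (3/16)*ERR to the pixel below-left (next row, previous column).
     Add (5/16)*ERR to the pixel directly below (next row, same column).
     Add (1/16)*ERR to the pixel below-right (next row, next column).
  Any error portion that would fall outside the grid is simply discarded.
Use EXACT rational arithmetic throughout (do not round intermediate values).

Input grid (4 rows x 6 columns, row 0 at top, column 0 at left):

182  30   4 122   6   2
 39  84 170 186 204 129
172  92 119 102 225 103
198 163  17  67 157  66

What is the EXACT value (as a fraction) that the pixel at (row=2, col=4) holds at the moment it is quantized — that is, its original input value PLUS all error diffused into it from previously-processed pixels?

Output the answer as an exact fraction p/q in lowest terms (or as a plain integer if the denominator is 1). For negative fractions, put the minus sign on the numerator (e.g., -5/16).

Answer: 1092863817917/4294967296

Derivation:
(0,0): OLD=182 → NEW=255, ERR=-73
(0,1): OLD=-31/16 → NEW=0, ERR=-31/16
(0,2): OLD=807/256 → NEW=0, ERR=807/256
(0,3): OLD=505361/4096 → NEW=0, ERR=505361/4096
(0,4): OLD=3930743/65536 → NEW=0, ERR=3930743/65536
(0,5): OLD=29612353/1048576 → NEW=0, ERR=29612353/1048576
(1,0): OLD=4051/256 → NEW=0, ERR=4051/256
(1,1): OLD=176837/2048 → NEW=0, ERR=176837/2048
(1,2): OLD=15189545/65536 → NEW=255, ERR=-1522135/65536
(1,3): OLD=59201973/262144 → NEW=255, ERR=-7644747/262144
(1,4): OLD=3741168063/16777216 → NEW=255, ERR=-537022017/16777216
(1,5): OLD=34244278153/268435456 → NEW=0, ERR=34244278153/268435456
(2,0): OLD=6328647/32768 → NEW=255, ERR=-2027193/32768
(2,1): OLD=92852861/1048576 → NEW=0, ERR=92852861/1048576
(2,2): OLD=2523491511/16777216 → NEW=255, ERR=-1754698569/16777216
(2,3): OLD=5325237439/134217728 → NEW=0, ERR=5325237439/134217728
(2,4): OLD=1092863817917/4294967296 → NEW=255, ERR=-2352842563/4294967296
Target (2,4): original=225, with diffused error = 1092863817917/4294967296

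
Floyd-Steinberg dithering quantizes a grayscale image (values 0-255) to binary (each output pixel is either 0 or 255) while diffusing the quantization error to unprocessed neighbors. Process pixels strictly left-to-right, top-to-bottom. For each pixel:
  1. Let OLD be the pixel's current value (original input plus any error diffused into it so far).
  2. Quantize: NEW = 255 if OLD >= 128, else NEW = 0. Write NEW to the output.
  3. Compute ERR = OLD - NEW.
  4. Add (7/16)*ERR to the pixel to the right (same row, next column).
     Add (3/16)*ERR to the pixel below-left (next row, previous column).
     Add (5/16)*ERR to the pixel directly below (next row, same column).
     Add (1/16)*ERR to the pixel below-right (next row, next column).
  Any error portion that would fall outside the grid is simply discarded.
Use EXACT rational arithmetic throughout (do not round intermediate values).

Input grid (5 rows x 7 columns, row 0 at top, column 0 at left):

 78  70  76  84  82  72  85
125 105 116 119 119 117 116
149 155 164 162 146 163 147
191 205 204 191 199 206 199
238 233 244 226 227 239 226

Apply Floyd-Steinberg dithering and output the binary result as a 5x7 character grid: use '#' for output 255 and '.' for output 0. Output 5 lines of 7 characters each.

(0,0): OLD=78 → NEW=0, ERR=78
(0,1): OLD=833/8 → NEW=0, ERR=833/8
(0,2): OLD=15559/128 → NEW=0, ERR=15559/128
(0,3): OLD=280945/2048 → NEW=255, ERR=-241295/2048
(0,4): OLD=997911/32768 → NEW=0, ERR=997911/32768
(0,5): OLD=44734113/524288 → NEW=0, ERR=44734113/524288
(0,6): OLD=1026170471/8388608 → NEW=0, ERR=1026170471/8388608
(1,0): OLD=21619/128 → NEW=255, ERR=-11021/128
(1,1): OLD=130597/1024 → NEW=0, ERR=130597/1024
(1,2): OLD=6363529/32768 → NEW=255, ERR=-1992311/32768
(1,3): OLD=9029333/131072 → NEW=0, ERR=9029333/131072
(1,4): OLD=1403329375/8388608 → NEW=255, ERR=-735765665/8388608
(1,5): OLD=8732910095/67108864 → NEW=255, ERR=-8379850225/67108864
(1,6): OLD=112667885313/1073741824 → NEW=0, ERR=112667885313/1073741824
(2,0): OLD=2392167/16384 → NEW=255, ERR=-1785753/16384
(2,1): OLD=68361309/524288 → NEW=255, ERR=-65332131/524288
(2,2): OLD=934239575/8388608 → NEW=0, ERR=934239575/8388608
(2,3): OLD=14227503455/67108864 → NEW=255, ERR=-2885256865/67108864
(2,4): OLD=43311174735/536870912 → NEW=0, ERR=43311174735/536870912
(2,5): OLD=2980112756101/17179869184 → NEW=255, ERR=-1400753885819/17179869184
(2,6): OLD=37469964287475/274877906944 → NEW=255, ERR=-32623901983245/274877906944
(3,0): OLD=1120507255/8388608 → NEW=255, ERR=-1018587785/8388608
(3,1): OLD=8523181227/67108864 → NEW=0, ERR=8523181227/67108864
(3,2): OLD=149528450161/536870912 → NEW=255, ERR=12626367601/536870912
(3,3): OLD=450844165671/2147483648 → NEW=255, ERR=-96764164569/2147483648
(3,4): OLD=51270810808695/274877906944 → NEW=255, ERR=-18823055462025/274877906944
(3,5): OLD=293239748851157/2199023255552 → NEW=255, ERR=-267511181314603/2199023255552
(3,6): OLD=3644859199760715/35184372088832 → NEW=0, ERR=3644859199760715/35184372088832
(4,0): OLD=240376586393/1073741824 → NEW=255, ERR=-33427578727/1073741824
(4,1): OLD=4396149936069/17179869184 → NEW=255, ERR=15283294149/17179869184
(4,2): OLD=69057005613995/274877906944 → NEW=255, ERR=-1036860656725/274877906944
(4,3): OLD=437383477706953/2199023255552 → NEW=255, ERR=-123367452458807/2199023255552
(4,4): OLD=2734369015004875/17592186044416 → NEW=255, ERR=-1751638426321205/17592186044416
(4,5): OLD=97146432894171403/562949953421312 → NEW=255, ERR=-46405805228263157/562949953421312
(4,6): OLD=1933892268537940925/9007199254740992 → NEW=255, ERR=-362943541421012035/9007199254740992
Row 0: ...#...
Row 1: #.#.##.
Row 2: ##.#.##
Row 3: #.####.
Row 4: #######

Answer: ...#...
#.#.##.
##.#.##
#.####.
#######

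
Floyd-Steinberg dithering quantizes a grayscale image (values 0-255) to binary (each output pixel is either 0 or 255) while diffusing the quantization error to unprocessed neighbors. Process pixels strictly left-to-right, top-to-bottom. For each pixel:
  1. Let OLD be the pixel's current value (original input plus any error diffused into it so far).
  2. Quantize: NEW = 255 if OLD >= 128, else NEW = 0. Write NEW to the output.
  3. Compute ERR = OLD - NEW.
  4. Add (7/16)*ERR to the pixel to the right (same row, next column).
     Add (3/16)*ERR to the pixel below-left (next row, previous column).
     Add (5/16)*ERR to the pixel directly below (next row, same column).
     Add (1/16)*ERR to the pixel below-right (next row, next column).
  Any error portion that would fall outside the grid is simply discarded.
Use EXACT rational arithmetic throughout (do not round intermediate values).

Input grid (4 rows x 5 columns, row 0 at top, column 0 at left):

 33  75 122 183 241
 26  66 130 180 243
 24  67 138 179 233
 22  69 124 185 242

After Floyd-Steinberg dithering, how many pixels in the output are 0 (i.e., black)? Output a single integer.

(0,0): OLD=33 → NEW=0, ERR=33
(0,1): OLD=1431/16 → NEW=0, ERR=1431/16
(0,2): OLD=41249/256 → NEW=255, ERR=-24031/256
(0,3): OLD=581351/4096 → NEW=255, ERR=-463129/4096
(0,4): OLD=12552273/65536 → NEW=255, ERR=-4159407/65536
(1,0): OLD=13589/256 → NEW=0, ERR=13589/256
(1,1): OLD=208147/2048 → NEW=0, ERR=208147/2048
(1,2): OLD=8488207/65536 → NEW=255, ERR=-8223473/65536
(1,3): OLD=18874723/262144 → NEW=0, ERR=18874723/262144
(1,4): OLD=1038510537/4194304 → NEW=255, ERR=-31036983/4194304
(2,0): OLD=1954433/32768 → NEW=0, ERR=1954433/32768
(2,1): OLD=109728539/1048576 → NEW=0, ERR=109728539/1048576
(2,2): OLD=2758545681/16777216 → NEW=255, ERR=-1519644399/16777216
(2,3): OLD=40974694307/268435456 → NEW=255, ERR=-27476346973/268435456
(2,4): OLD=817788832949/4294967296 → NEW=255, ERR=-277427827531/4294967296
(3,0): OLD=1010993649/16777216 → NEW=0, ERR=1010993649/16777216
(3,1): OLD=15409510813/134217728 → NEW=0, ERR=15409510813/134217728
(3,2): OLD=572399009231/4294967296 → NEW=255, ERR=-522817651249/4294967296
(3,3): OLD=704244928855/8589934592 → NEW=0, ERR=704244928855/8589934592
(3,4): OLD=34536419863763/137438953472 → NEW=255, ERR=-510513271597/137438953472
Output grid:
  Row 0: ..###  (2 black, running=2)
  Row 1: ..#.#  (3 black, running=5)
  Row 2: ..###  (2 black, running=7)
  Row 3: ..#.#  (3 black, running=10)

Answer: 10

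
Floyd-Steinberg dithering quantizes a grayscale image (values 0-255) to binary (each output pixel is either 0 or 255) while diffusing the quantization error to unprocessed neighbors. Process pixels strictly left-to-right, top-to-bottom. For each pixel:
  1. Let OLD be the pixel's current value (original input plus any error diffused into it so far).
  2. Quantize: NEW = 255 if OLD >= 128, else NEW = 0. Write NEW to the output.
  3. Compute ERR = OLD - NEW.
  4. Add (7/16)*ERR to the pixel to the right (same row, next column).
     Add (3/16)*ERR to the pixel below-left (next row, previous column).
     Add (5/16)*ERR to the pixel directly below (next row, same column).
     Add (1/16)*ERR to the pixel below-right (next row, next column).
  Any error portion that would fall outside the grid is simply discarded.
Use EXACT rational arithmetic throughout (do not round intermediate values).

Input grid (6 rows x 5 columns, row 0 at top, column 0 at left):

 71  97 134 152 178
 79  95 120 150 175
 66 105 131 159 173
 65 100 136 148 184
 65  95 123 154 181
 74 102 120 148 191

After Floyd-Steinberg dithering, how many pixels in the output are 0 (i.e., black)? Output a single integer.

(0,0): OLD=71 → NEW=0, ERR=71
(0,1): OLD=2049/16 → NEW=255, ERR=-2031/16
(0,2): OLD=20087/256 → NEW=0, ERR=20087/256
(0,3): OLD=763201/4096 → NEW=255, ERR=-281279/4096
(0,4): OLD=9696455/65536 → NEW=255, ERR=-7015225/65536
(1,0): OLD=19811/256 → NEW=0, ERR=19811/256
(1,1): OLD=221877/2048 → NEW=0, ERR=221877/2048
(1,2): OLD=11213785/65536 → NEW=255, ERR=-5497895/65536
(1,3): OLD=20098853/262144 → NEW=0, ERR=20098853/262144
(1,4): OLD=716388815/4194304 → NEW=255, ERR=-353158705/4194304
(2,0): OLD=3620759/32768 → NEW=0, ERR=3620759/32768
(2,1): OLD=184869357/1048576 → NEW=255, ERR=-82517523/1048576
(2,2): OLD=1535148295/16777216 → NEW=0, ERR=1535148295/16777216
(2,3): OLD=54213542949/268435456 → NEW=255, ERR=-14237498331/268435456
(2,4): OLD=550937293763/4294967296 → NEW=255, ERR=-544279366717/4294967296
(3,0): OLD=1422287911/16777216 → NEW=0, ERR=1422287911/16777216
(3,1): OLD=18328716315/134217728 → NEW=255, ERR=-15896804325/134217728
(3,2): OLD=420535174425/4294967296 → NEW=0, ERR=420535174425/4294967296
(3,3): OLD=1341923596849/8589934592 → NEW=255, ERR=-848509724111/8589934592
(3,4): OLD=13450805756309/137438953472 → NEW=0, ERR=13450805756309/137438953472
(4,0): OLD=148787540585/2147483648 → NEW=0, ERR=148787540585/2147483648
(4,1): OLD=7693598394601/68719476736 → NEW=0, ERR=7693598394601/68719476736
(4,2): OLD=194234535739591/1099511627776 → NEW=255, ERR=-86140929343289/1099511627776
(4,3): OLD=1993640264810217/17592186044416 → NEW=0, ERR=1993640264810217/17592186044416
(4,4): OLD=71773220407358687/281474976710656 → NEW=255, ERR=-2898653858593/281474976710656
(5,0): OLD=128250662132827/1099511627776 → NEW=0, ERR=128250662132827/1099511627776
(5,1): OLD=1562700957888977/8796093022208 → NEW=255, ERR=-680302762774063/8796093022208
(5,2): OLD=25311966162427225/281474976710656 → NEW=0, ERR=25311966162427225/281474976710656
(5,3): OLD=245286738824795895/1125899906842624 → NEW=255, ERR=-41817737420073225/1125899906842624
(5,4): OLD=3275560957241228397/18014398509481984 → NEW=255, ERR=-1318110662676677523/18014398509481984
Output grid:
  Row 0: .#.##  (2 black, running=2)
  Row 1: ..#.#  (3 black, running=5)
  Row 2: .#.##  (2 black, running=7)
  Row 3: .#.#.  (3 black, running=10)
  Row 4: ..#.#  (3 black, running=13)
  Row 5: .#.##  (2 black, running=15)

Answer: 15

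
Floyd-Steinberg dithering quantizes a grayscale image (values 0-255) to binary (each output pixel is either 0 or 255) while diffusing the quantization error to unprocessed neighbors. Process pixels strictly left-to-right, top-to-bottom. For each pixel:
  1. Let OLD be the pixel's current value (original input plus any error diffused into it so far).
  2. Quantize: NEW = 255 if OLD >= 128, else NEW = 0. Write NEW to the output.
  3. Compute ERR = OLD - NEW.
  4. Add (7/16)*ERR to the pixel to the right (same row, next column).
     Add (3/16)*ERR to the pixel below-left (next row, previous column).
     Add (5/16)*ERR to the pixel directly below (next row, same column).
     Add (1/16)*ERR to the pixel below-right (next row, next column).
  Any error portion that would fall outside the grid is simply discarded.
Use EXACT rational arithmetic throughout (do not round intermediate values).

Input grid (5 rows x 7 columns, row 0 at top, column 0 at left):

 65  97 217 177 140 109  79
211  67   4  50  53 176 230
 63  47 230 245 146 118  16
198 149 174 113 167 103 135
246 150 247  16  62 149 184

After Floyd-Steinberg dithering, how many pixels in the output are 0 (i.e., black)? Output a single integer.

Answer: 16

Derivation:
(0,0): OLD=65 → NEW=0, ERR=65
(0,1): OLD=2007/16 → NEW=0, ERR=2007/16
(0,2): OLD=69601/256 → NEW=255, ERR=4321/256
(0,3): OLD=755239/4096 → NEW=255, ERR=-289241/4096
(0,4): OLD=7150353/65536 → NEW=0, ERR=7150353/65536
(0,5): OLD=164347255/1048576 → NEW=255, ERR=-103039625/1048576
(0,6): OLD=604122689/16777216 → NEW=0, ERR=604122689/16777216
(1,0): OLD=65237/256 → NEW=255, ERR=-43/256
(1,1): OLD=232147/2048 → NEW=0, ERR=232147/2048
(1,2): OLD=3503951/65536 → NEW=0, ERR=3503951/65536
(1,3): OLD=19093603/262144 → NEW=0, ERR=19093603/262144
(1,4): OLD=1612677001/16777216 → NEW=0, ERR=1612677001/16777216
(1,5): OLD=26966533849/134217728 → NEW=255, ERR=-7258986791/134217728
(1,6): OLD=454084167063/2147483648 → NEW=255, ERR=-93524163177/2147483648
(2,0): OLD=2759105/32768 → NEW=0, ERR=2759105/32768
(2,1): OLD=135554907/1048576 → NEW=255, ERR=-131831973/1048576
(2,2): OLD=3564234449/16777216 → NEW=255, ERR=-713955631/16777216
(2,3): OLD=36306996361/134217728 → NEW=255, ERR=2081475721/134217728
(2,4): OLD=190304493529/1073741824 → NEW=255, ERR=-83499671591/1073741824
(2,5): OLD=2230584948467/34359738368 → NEW=0, ERR=2230584948467/34359738368
(2,6): OLD=15069953988821/549755813888 → NEW=0, ERR=15069953988821/549755813888
(3,0): OLD=3367849649/16777216 → NEW=255, ERR=-910340431/16777216
(3,1): OLD=11174368477/134217728 → NEW=0, ERR=11174368477/134217728
(3,2): OLD=206347221735/1073741824 → NEW=255, ERR=-67456943385/1073741824
(3,3): OLD=314048366945/4294967296 → NEW=0, ERR=314048366945/4294967296
(3,4): OLD=103260594643633/549755813888 → NEW=255, ERR=-36927137897807/549755813888
(3,5): OLD=414206220996003/4398046511104 → NEW=0, ERR=414206220996003/4398046511104
(3,6): OLD=13287537043913277/70368744177664 → NEW=255, ERR=-4656492721391043/70368744177664
(4,0): OLD=525390465599/2147483648 → NEW=255, ERR=-22217864641/2147483648
(4,1): OLD=5371119945395/34359738368 → NEW=255, ERR=-3390613338445/34359738368
(4,2): OLD=111660080856413/549755813888 → NEW=255, ERR=-28527651685027/549755813888
(4,3): OLD=-1642243650801/4398046511104 → NEW=0, ERR=-1642243650801/4398046511104
(4,4): OLD=2219242554143485/35184372088832 → NEW=0, ERR=2219242554143485/35184372088832
(4,5): OLD=213268827742147581/1125899906842624 → NEW=255, ERR=-73835648502721539/1125899906842624
(4,6): OLD=2531317161089327611/18014398509481984 → NEW=255, ERR=-2062354458828578309/18014398509481984
Output grid:
  Row 0: ..##.#.  (4 black, running=4)
  Row 1: #....##  (4 black, running=8)
  Row 2: .####..  (3 black, running=11)
  Row 3: #.#.#.#  (3 black, running=14)
  Row 4: ###..##  (2 black, running=16)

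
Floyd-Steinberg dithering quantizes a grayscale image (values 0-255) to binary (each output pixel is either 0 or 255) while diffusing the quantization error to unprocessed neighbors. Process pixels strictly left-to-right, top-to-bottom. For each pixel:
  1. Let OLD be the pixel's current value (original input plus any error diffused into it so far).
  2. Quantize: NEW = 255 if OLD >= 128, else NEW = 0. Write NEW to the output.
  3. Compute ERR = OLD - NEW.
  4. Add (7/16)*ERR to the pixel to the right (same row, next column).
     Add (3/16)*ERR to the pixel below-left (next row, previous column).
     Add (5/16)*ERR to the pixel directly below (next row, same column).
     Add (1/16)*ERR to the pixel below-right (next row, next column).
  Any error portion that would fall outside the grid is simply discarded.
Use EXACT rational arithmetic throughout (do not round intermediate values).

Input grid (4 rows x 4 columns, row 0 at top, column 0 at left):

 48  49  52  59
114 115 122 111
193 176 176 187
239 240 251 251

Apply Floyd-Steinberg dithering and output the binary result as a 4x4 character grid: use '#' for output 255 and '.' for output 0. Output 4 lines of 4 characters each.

(0,0): OLD=48 → NEW=0, ERR=48
(0,1): OLD=70 → NEW=0, ERR=70
(0,2): OLD=661/8 → NEW=0, ERR=661/8
(0,3): OLD=12179/128 → NEW=0, ERR=12179/128
(1,0): OLD=1137/8 → NEW=255, ERR=-903/8
(1,1): OLD=6783/64 → NEW=0, ERR=6783/64
(1,2): OLD=443195/2048 → NEW=255, ERR=-79045/2048
(1,3): OLD=4227469/32768 → NEW=255, ERR=-4128371/32768
(2,0): OLD=181861/1024 → NEW=255, ERR=-79259/1024
(2,1): OLD=5274519/32768 → NEW=255, ERR=-3081321/32768
(2,2): OLD=6933703/65536 → NEW=0, ERR=6933703/65536
(2,3): OLD=200806483/1048576 → NEW=255, ERR=-66580397/1048576
(3,0): OLD=103379429/524288 → NEW=255, ERR=-30314011/524288
(3,1): OLD=1680390427/8388608 → NEW=255, ERR=-458704613/8388608
(3,2): OLD=32528539653/134217728 → NEW=255, ERR=-1696980987/134217728
(3,3): OLD=498728298403/2147483648 → NEW=255, ERR=-48880031837/2147483648
Row 0: ....
Row 1: #.##
Row 2: ##.#
Row 3: ####

Answer: ....
#.##
##.#
####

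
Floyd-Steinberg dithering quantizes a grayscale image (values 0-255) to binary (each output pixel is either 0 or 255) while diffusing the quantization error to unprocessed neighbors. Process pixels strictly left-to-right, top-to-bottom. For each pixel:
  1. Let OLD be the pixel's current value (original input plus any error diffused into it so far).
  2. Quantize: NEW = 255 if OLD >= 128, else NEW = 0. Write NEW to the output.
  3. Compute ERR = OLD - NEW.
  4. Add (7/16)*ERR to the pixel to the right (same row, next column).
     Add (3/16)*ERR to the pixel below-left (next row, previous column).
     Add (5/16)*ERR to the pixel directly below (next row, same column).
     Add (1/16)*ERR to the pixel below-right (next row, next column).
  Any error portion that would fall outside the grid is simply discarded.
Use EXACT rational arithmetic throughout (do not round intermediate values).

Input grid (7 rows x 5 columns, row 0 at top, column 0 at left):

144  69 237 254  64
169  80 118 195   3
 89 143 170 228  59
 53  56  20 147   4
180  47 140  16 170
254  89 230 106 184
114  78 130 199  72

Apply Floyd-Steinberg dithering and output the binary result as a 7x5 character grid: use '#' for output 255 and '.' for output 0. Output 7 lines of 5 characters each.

(0,0): OLD=144 → NEW=255, ERR=-111
(0,1): OLD=327/16 → NEW=0, ERR=327/16
(0,2): OLD=62961/256 → NEW=255, ERR=-2319/256
(0,3): OLD=1024151/4096 → NEW=255, ERR=-20329/4096
(0,4): OLD=4052001/65536 → NEW=0, ERR=4052001/65536
(1,0): OLD=35365/256 → NEW=255, ERR=-29915/256
(1,1): OLD=54531/2048 → NEW=0, ERR=54531/2048
(1,2): OLD=8333887/65536 → NEW=0, ERR=8333887/65536
(1,3): OLD=68186387/262144 → NEW=255, ERR=1339667/262144
(1,4): OLD=101699545/4194304 → NEW=0, ERR=101699545/4194304
(2,0): OLD=1883345/32768 → NEW=0, ERR=1883345/32768
(2,1): OLD=202381579/1048576 → NEW=255, ERR=-65005301/1048576
(2,2): OLD=3107796449/16777216 → NEW=255, ERR=-1170393631/16777216
(2,3): OLD=56793091603/268435456 → NEW=255, ERR=-11657949677/268435456
(2,4): OLD=205713096133/4294967296 → NEW=0, ERR=205713096133/4294967296
(3,0): OLD=995511745/16777216 → NEW=0, ERR=995511745/16777216
(3,1): OLD=7126817709/134217728 → NEW=0, ERR=7126817709/134217728
(3,2): OLD=40428097279/4294967296 → NEW=0, ERR=40428097279/4294967296
(3,3): OLD=1221205288231/8589934592 → NEW=255, ERR=-969228032729/8589934592
(3,4): OLD=-4550763843549/137438953472 → NEW=0, ERR=-4550763843549/137438953472
(4,0): OLD=447747979567/2147483648 → NEW=255, ERR=-99860350673/2147483648
(4,1): OLD=3348196629167/68719476736 → NEW=0, ERR=3348196629167/68719476736
(4,2): OLD=160990709956641/1099511627776 → NEW=255, ERR=-119384755126239/1099511627776
(4,3): OLD=-1273392989461329/17592186044416 → NEW=0, ERR=-1273392989461329/17592186044416
(4,4): OLD=34039527243681865/281474976710656 → NEW=0, ERR=34039527243681865/281474976710656
(5,0): OLD=273342887234925/1099511627776 → NEW=255, ERR=-7032577847955/1099511627776
(5,1): OLD=687524739213703/8796093022208 → NEW=0, ERR=687524739213703/8796093022208
(5,2): OLD=61850769951026367/281474976710656 → NEW=255, ERR=-9925349110190913/281474976710656
(5,3): OLD=94397190497939569/1125899906842624 → NEW=0, ERR=94397190497939569/1125899906842624
(5,4): OLD=4574723052778374283/18014398509481984 → NEW=255, ERR=-18948567139531637/18014398509481984
(6,0): OLD=17825344776230301/140737488355328 → NEW=0, ERR=17825344776230301/140737488355328
(6,1): OLD=679263168816666163/4503599627370496 → NEW=255, ERR=-469154736162810317/4503599627370496
(6,2): OLD=6774155095428377185/72057594037927936 → NEW=0, ERR=6774155095428377185/72057594037927936
(6,3): OLD=304289293866218597227/1152921504606846976 → NEW=255, ERR=10294310191472618347/1152921504606846976
(6,4): OLD=1490824926232636039597/18446744073709551616 → NEW=0, ERR=1490824926232636039597/18446744073709551616
Row 0: #.##.
Row 1: #..#.
Row 2: .###.
Row 3: ...#.
Row 4: #.#..
Row 5: #.#.#
Row 6: .#.#.

Answer: #.##.
#..#.
.###.
...#.
#.#..
#.#.#
.#.#.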